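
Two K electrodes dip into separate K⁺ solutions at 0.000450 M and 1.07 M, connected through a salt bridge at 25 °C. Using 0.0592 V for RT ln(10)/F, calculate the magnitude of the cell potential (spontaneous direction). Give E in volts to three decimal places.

For a concentration cell E°cell = 0. The 1.07 M side is the cathode (reduction is favoured where [K⁺] is higher).
With n = 1, E = −(0.0592/1) log([K⁺]ₐₙ/[K⁺]꜀ₐₜ) = −(0.0592/1) log(0.00045/1.07) = −(0.0592/1)(-3.376) = +0.200 V.

+0.200 V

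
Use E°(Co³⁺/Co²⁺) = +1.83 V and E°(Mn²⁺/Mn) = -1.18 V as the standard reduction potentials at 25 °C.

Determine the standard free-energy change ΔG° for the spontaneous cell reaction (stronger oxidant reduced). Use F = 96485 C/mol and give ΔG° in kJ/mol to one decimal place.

-580.8 kJ/mol

Co³⁺/Co²⁺ (E° = +1.83 V) is the cathode; Mn²⁺/Mn (E° = -1.18 V) is the anode, so E°cell = +3.01 V.
Balancing electrons gives n = 2 (lcm of 1 and 2).
ΔG° = −nFE° = −(2)(96485)(+3.01) = -580,840 J = -580.8 kJ/mol.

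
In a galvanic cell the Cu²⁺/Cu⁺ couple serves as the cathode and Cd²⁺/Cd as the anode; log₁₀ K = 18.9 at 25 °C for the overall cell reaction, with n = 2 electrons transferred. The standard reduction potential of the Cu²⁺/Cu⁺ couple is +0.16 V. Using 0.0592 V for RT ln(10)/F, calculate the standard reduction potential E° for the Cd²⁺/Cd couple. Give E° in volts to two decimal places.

-0.40 V

E°cell = (0.0592/n)·log K = (0.0592/2)(18.9) = +0.559 V.
Since Cu²⁺/Cu⁺ is the cathode and Cd²⁺/Cd the anode, E°cell = E°(Cu²⁺/Cu⁺) − E°(Cd²⁺/Cd).
So E°(Cd²⁺/Cd) = E°(Cu²⁺/Cu⁺) − E°cell = (+0.16) − (+0.559) = -0.40 V.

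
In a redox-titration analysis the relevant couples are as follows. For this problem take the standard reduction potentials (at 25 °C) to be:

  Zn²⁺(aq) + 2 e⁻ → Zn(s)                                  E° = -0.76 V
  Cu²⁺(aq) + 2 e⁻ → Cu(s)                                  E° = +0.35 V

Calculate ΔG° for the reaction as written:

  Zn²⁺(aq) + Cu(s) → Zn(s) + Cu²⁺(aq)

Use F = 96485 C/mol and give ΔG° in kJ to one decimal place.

As written, Zn²⁺/Zn is reduced (cathode) and Cu²⁺/Cu is oxidised (anode), so E°cell = (-0.76) − (+0.35) = -1.11 V.
Balancing electrons gives n = 2.
ΔG° = −nFE° = −(2)(96485)(-1.11) = 214,197 J = +214.2 kJ.

+214.2 kJ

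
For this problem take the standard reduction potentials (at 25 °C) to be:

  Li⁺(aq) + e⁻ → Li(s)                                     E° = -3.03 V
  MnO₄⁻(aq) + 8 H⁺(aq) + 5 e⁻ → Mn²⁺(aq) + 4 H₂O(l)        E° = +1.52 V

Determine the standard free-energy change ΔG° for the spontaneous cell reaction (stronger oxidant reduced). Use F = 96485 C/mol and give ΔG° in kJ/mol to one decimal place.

MnO₄⁻/Mn²⁺ (E° = +1.52 V) is the cathode; Li⁺/Li (E° = -3.03 V) is the anode, so E°cell = +4.55 V.
Balancing electrons gives n = 5 (lcm of 5 and 1).
ΔG° = −nFE° = −(5)(96485)(+4.55) = -2,195,034 J = -2195.0 kJ/mol.

-2195.0 kJ/mol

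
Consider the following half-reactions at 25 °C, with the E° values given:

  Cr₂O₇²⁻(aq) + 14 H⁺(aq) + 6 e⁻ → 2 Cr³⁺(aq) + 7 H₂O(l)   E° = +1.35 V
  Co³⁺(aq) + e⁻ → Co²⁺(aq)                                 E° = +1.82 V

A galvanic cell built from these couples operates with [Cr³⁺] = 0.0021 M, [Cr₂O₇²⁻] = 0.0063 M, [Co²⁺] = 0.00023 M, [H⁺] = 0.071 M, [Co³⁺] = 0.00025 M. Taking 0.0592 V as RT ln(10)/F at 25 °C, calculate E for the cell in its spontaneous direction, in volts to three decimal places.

+0.600 V

Co³⁺/Co²⁺ is the cathode (higher E°), Cr₂O₇²⁻/Cr³⁺ the anode: E°cell = +1.82 − (+1.35) = +0.47 V, n = 6.
Overall: 6 Co³⁺(aq) + 2 Cr³⁺(aq) + 7 H₂O(l) → 6 Co²⁺(aq) + Cr₂O₇²⁻(aq) + 14 H⁺(aq)
Q = [Co²⁺]^6·[Cr₂O₇²⁻]·[H⁺]^14 / ([Co³⁺]^6·[Cr³⁺]^2); log Q = -13.145.
E = E° − (0.0592/n) log Q = +0.47 − (0.0592/6)(-13.145) = +0.600 V.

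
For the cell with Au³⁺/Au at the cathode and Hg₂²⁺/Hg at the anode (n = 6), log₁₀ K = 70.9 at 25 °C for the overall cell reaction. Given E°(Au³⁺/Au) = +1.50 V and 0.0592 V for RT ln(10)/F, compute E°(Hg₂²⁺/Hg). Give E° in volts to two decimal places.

E°cell = (0.0592/n)·log K = (0.0592/6)(70.9) = +0.700 V.
Since Au³⁺/Au is the cathode and Hg₂²⁺/Hg the anode, E°cell = E°(Au³⁺/Au) − E°(Hg₂²⁺/Hg).
So E°(Hg₂²⁺/Hg) = E°(Au³⁺/Au) − E°cell = (+1.50) − (+0.700) = +0.80 V.

+0.80 V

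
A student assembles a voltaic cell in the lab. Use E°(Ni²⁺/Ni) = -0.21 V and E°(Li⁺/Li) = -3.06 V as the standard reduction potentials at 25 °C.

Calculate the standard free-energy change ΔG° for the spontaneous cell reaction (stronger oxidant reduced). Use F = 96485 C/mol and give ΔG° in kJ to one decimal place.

-550.0 kJ

Ni²⁺/Ni (E° = -0.21 V) is the cathode; Li⁺/Li (E° = -3.06 V) is the anode, so E°cell = +2.85 V.
Balancing electrons gives n = 2 (lcm of 2 and 1).
ΔG° = −nFE° = −(2)(96485)(+2.85) = -549,964 J = -550.0 kJ.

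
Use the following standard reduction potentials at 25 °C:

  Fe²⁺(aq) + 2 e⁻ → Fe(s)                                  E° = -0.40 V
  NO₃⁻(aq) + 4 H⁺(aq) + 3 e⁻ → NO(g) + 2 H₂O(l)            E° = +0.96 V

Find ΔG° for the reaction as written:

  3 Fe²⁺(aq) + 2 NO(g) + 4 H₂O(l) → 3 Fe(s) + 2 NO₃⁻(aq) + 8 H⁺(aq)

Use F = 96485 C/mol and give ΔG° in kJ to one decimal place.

As written, Fe²⁺/Fe is reduced (cathode) and NO₃⁻/NO is oxidised (anode), so E°cell = (-0.40) − (+0.96) = -1.36 V.
Balancing electrons gives n = 6.
ΔG° = −nFE° = −(6)(96485)(-1.36) = 787,318 J = +787.3 kJ.

+787.3 kJ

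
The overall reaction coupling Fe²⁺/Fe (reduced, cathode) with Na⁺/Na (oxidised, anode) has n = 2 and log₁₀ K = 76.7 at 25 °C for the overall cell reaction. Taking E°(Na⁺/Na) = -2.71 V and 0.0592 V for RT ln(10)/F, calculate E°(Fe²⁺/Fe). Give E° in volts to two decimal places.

E°cell = (0.0592/n)·log K = (0.0592/2)(76.7) = +2.270 V.
Since Fe²⁺/Fe is the cathode and Na⁺/Na the anode, E°cell = E°(Fe²⁺/Fe) − E°(Na⁺/Na).
So E°(Fe²⁺/Fe) = E°cell + E°(Na⁺/Na) = +2.270 + (-2.71) = -0.44 V.

-0.44 V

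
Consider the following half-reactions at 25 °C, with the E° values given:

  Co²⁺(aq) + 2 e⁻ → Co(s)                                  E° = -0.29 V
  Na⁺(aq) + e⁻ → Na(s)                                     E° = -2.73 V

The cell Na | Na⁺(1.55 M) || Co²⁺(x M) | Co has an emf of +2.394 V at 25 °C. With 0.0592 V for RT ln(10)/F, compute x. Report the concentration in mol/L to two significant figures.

Co²⁺/Co is the cathode, Na⁺/Na the anode: E°cell = +2.44 V, n = 2.
Overall reaction: Co²⁺(aq) + 2 Na(s) → Co(s) + 2 Na⁺(aq); Q = [Na⁺]^2/[Co²⁺]^1.
From E = E° − (0.0592/n) log Q: log Q = (E° − E)·n/0.0592 = (+2.44 − (+2.394))·2/0.0592 = 1.5541.
So 1·log[Co²⁺] = 2·log(1.55) − log Q = 0.3807 − (1.5541) = -1.1734; [Co²⁺] = 10^(-1.1734) ≈ 0.067 M.

0.067 M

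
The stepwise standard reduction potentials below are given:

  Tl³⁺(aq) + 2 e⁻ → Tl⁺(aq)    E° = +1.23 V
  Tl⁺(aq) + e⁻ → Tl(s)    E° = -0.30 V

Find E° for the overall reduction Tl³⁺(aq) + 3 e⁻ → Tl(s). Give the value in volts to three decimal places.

+0.720 V

Since ΔG° = −nFE° is additive over sequential reductions, n₃E°₃ = n₁E°₁ + n₂E°₂.
E°₃ = (2×+1.23 + 1×-0.30) / 3 = (+2.160) / 3 = +0.720 V.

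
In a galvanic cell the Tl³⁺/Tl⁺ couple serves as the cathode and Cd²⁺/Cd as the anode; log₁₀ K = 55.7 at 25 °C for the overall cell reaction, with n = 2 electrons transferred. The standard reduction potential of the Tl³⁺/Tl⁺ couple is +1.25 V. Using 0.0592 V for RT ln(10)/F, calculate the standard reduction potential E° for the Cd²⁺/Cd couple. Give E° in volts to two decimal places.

-0.40 V

E°cell = (0.0592/n)·log K = (0.0592/2)(55.7) = +1.649 V.
Since Tl³⁺/Tl⁺ is the cathode and Cd²⁺/Cd the anode, E°cell = E°(Tl³⁺/Tl⁺) − E°(Cd²⁺/Cd).
So E°(Cd²⁺/Cd) = E°(Tl³⁺/Tl⁺) − E°cell = (+1.25) − (+1.649) = -0.40 V.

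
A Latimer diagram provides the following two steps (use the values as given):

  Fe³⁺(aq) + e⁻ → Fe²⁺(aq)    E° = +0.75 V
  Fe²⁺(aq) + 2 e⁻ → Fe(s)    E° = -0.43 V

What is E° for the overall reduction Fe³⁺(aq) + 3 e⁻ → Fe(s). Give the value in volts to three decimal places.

-0.037 V

Adding the free-energy changes (−nFE°) of the two steps gives −n₃FE°₃ = −n₁FE°₁ − n₂FE°₂.
E°₃ = (1×+0.75 + 2×-0.43) / 3 = (-0.110) / 3 = -0.037 V.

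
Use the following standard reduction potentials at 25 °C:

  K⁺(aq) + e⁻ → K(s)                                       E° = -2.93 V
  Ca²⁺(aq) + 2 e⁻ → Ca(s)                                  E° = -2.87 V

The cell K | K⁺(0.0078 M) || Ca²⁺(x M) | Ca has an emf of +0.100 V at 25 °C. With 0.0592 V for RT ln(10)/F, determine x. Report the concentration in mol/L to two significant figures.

Ca²⁺/Ca is the cathode, K⁺/K the anode: E°cell = +0.06 V, n = 2.
Overall reaction: Ca²⁺(aq) + 2 K(s) → Ca(s) + 2 K⁺(aq); Q = [K⁺]^2/[Ca²⁺]^1.
From E = E° − (0.0592/n) log Q: log Q = (E° − E)·n/0.0592 = (+0.06 − (+0.100))·2/0.0592 = -1.3514.
So 1·log[Ca²⁺] = 2·log(0.0078) − log Q = -4.2158 − (-1.3514) = -2.8644; [Ca²⁺] = 10^(-2.8644) ≈ 0.0014 M.

0.0014 M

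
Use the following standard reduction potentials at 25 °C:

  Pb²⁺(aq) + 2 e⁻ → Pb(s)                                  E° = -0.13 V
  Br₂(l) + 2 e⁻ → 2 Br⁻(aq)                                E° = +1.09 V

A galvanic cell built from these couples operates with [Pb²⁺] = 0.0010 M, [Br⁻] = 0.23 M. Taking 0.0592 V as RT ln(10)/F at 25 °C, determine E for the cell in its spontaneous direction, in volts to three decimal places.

+1.347 V

Br₂/Br⁻ is the cathode (higher E°), Pb²⁺/Pb the anode: E°cell = +1.09 − (-0.13) = +1.22 V, n = 2.
Overall: Br₂(l) + Pb(s) → 2 Br⁻(aq) + Pb²⁺(aq)
Q = [Br⁻]^2·[Pb²⁺]; log Q = -4.277.
E = E° − (0.0592/n) log Q = +1.22 − (0.0592/2)(-4.277) = +1.347 V.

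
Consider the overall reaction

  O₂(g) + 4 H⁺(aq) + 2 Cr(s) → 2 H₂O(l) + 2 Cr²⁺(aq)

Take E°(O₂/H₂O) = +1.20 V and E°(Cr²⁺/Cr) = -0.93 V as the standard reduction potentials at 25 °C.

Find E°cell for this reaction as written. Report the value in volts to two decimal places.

The O₂/H₂O couple has the higher reduction potential, so it is the cathode; Cr²⁺/Cr is oxidised at the anode.
E°cell = E°(cathode) − E°(anode) = (+1.20) − (-0.93) = +2.13 V.
Since E°cell > 0, the reaction is spontaneous under standard conditions.

+2.13 V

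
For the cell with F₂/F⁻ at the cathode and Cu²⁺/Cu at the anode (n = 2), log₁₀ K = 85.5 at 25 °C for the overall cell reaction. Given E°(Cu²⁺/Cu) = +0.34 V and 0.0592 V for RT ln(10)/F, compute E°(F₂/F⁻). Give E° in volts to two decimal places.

+2.87 V

E°cell = (0.0592/n)·log K = (0.0592/2)(85.5) = +2.531 V.
Since F₂/F⁻ is the cathode and Cu²⁺/Cu the anode, E°cell = E°(F₂/F⁻) − E°(Cu²⁺/Cu).
So E°(F₂/F⁻) = E°cell + E°(Cu²⁺/Cu) = +2.531 + (+0.34) = +2.87 V.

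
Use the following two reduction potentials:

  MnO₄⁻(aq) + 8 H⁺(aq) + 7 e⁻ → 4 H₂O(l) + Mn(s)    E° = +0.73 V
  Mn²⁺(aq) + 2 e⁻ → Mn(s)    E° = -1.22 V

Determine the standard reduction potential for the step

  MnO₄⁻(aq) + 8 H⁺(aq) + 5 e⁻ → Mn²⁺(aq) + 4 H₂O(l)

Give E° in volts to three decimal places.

Sequential free energies add, so n₃E°₃ = n₁E°₁ + n₂E°₂.
With n₃ = 7, and the known step contributing 2×(-1.22) V, the unknown satisfies 5·E° = 7×(+0.73) − 2×(-1.22) = +7.550.
E° = +7.550 / 5 = +1.510 V.

+1.510 V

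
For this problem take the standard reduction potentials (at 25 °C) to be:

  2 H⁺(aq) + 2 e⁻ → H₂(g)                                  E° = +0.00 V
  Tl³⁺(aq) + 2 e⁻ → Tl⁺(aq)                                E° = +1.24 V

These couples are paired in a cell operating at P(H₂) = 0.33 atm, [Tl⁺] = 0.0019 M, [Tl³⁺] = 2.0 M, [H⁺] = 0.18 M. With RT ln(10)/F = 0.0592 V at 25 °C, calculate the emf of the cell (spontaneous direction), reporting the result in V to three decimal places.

+1.359 V

Tl³⁺/Tl⁺ is the cathode (higher E°), H⁺/H₂ the anode: E°cell = +1.24 − (+0.00) = +1.24 V, n = 2.
Overall: Tl³⁺(aq) + H₂(g) → Tl⁺(aq) + 2 H⁺(aq)
Q = [Tl⁺]·[H⁺]^2 / ([Tl³⁺]·P(H₂)); log Q = -4.030.
E = E° − (0.0592/n) log Q = +1.24 − (0.0592/2)(-4.030) = +1.359 V.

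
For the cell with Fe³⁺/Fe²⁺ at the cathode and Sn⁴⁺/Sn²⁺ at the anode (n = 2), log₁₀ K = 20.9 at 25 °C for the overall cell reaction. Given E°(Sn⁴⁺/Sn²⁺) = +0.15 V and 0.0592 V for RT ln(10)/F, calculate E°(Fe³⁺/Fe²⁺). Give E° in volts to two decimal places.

+0.77 V

E°cell = (0.0592/n)·log K = (0.0592/2)(20.9) = +0.619 V.
Since Fe³⁺/Fe²⁺ is the cathode and Sn⁴⁺/Sn²⁺ the anode, E°cell = E°(Fe³⁺/Fe²⁺) − E°(Sn⁴⁺/Sn²⁺).
So E°(Fe³⁺/Fe²⁺) = E°cell + E°(Sn⁴⁺/Sn²⁺) = +0.619 + (+0.15) = +0.77 V.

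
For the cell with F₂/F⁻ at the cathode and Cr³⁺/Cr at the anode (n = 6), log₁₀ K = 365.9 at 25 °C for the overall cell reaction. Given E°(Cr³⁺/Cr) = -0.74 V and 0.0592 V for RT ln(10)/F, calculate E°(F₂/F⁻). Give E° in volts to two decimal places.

+2.87 V

E°cell = (0.0592/n)·log K = (0.0592/6)(365.9) = +3.610 V.
Since F₂/F⁻ is the cathode and Cr³⁺/Cr the anode, E°cell = E°(F₂/F⁻) − E°(Cr³⁺/Cr).
So E°(F₂/F⁻) = E°cell + E°(Cr³⁺/Cr) = +3.610 + (-0.74) = +2.87 V.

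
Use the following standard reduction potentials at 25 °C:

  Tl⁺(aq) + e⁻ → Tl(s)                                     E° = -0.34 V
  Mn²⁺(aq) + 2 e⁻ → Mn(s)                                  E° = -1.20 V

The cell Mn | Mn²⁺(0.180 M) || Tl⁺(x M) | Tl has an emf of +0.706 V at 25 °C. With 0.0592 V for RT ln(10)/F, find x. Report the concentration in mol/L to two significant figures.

Tl⁺/Tl is the cathode, Mn²⁺/Mn the anode: E°cell = +0.86 V, n = 2.
Overall reaction: 2 Tl⁺(aq) + Mn(s) → 2 Tl(s) + Mn²⁺(aq); Q = [Mn²⁺]^1/[Tl⁺]^2.
From E = E° − (0.0592/n) log Q: log Q = (E° − E)·n/0.0592 = (+0.86 − (+0.706))·2/0.0592 = 5.2027.
So 2·log[Tl⁺] = 1·log(0.18) − log Q = -0.7447 − (5.2027) = -5.9474; log[Tl⁺] = -5.9474 / 2 = -2.9737; [Tl⁺] = 10^(-2.9737) ≈ 0.0011 M.

0.0011 M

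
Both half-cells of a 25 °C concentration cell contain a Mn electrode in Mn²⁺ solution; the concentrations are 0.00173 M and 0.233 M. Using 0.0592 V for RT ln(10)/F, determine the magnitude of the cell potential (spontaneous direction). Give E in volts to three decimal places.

+0.063 V

For a concentration cell E°cell = 0. The 0.233 M side is the cathode (reduction is favoured where [Mn²⁺] is higher).
With n = 2, E = −(0.0592/2) log([Mn²⁺]ₐₙ/[Mn²⁺]꜀ₐₜ) = −(0.0592/2) log(0.00173/0.233) = −(0.0592/2)(-2.129) = +0.063 V.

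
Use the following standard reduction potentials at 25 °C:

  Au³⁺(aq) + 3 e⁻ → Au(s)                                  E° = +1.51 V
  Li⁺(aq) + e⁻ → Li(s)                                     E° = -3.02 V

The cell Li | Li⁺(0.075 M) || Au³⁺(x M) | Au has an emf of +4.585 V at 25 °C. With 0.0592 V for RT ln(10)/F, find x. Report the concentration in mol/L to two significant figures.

0.26 M

Au³⁺/Au is the cathode, Li⁺/Li the anode: E°cell = +4.53 V, n = 3.
Overall reaction: Au³⁺(aq) + 3 Li(s) → Au(s) + 3 Li⁺(aq); Q = [Li⁺]^3/[Au³⁺]^1.
From E = E° − (0.0592/n) log Q: log Q = (E° − E)·n/0.0592 = (+4.53 − (+4.585))·3/0.0592 = -2.7872.
So 1·log[Au³⁺] = 3·log(0.075) − log Q = -3.3748 − (-2.7872) = -0.5876; [Au³⁺] = 10^(-0.5876) ≈ 0.26 M.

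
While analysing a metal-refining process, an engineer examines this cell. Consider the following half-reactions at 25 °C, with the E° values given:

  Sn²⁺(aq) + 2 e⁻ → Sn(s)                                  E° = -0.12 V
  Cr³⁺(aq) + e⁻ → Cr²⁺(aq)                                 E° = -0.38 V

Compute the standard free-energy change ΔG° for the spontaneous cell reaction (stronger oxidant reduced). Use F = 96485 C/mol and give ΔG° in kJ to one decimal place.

-50.2 kJ

Sn²⁺/Sn (E° = -0.12 V) is the cathode; Cr³⁺/Cr²⁺ (E° = -0.38 V) is the anode, so E°cell = +0.26 V.
Balancing electrons gives n = 2 (lcm of 2 and 1).
ΔG° = −nFE° = −(2)(96485)(+0.26) = -50,172 J = -50.2 kJ.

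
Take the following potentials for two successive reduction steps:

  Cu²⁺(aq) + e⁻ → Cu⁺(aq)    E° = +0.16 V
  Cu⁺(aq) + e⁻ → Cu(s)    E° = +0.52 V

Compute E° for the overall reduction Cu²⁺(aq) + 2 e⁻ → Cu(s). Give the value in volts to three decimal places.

+0.340 V

Since ΔG° = −nFE° is additive over sequential reductions, n₃E°₃ = n₁E°₁ + n₂E°₂.
E°₃ = (1×+0.16 + 1×+0.52) / 2 = (+0.680) / 2 = +0.340 V.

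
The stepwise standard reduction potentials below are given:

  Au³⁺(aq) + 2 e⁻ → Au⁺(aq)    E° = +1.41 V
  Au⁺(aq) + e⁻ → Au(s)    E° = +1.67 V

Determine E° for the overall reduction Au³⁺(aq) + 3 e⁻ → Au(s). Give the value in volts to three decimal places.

+1.497 V

Adding the free-energy changes (−nFE°) of the two steps gives −n₃FE°₃ = −n₁FE°₁ − n₂FE°₂.
E°₃ = (2×+1.41 + 1×+1.67) / 3 = (+4.490) / 3 = +1.497 V.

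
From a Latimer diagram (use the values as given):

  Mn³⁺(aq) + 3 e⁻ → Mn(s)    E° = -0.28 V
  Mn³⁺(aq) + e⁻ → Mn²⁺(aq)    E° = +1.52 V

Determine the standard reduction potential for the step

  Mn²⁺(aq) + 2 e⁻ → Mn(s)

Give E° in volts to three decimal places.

-1.180 V

Sequential free energies add, so n₃E°₃ = n₁E°₁ + n₂E°₂.
With n₃ = 3, and the known step contributing 1×(+1.52) V, the unknown satisfies 2·E° = 3×(-0.28) − 1×(+1.52) = -2.360.
E° = -2.360 / 2 = -1.180 V.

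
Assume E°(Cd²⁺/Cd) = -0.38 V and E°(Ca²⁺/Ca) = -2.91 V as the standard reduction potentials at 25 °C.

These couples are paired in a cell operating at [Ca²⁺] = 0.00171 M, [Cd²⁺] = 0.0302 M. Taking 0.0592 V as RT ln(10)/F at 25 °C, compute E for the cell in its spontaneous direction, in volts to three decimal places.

+2.567 V

Cd²⁺/Cd is the cathode (higher E°), Ca²⁺/Ca the anode: E°cell = -0.38 − (-2.91) = +2.53 V, n = 2.
Overall: Cd²⁺(aq) + Ca(s) → Cd(s) + Ca²⁺(aq)
Q = [Ca²⁺] / ([Cd²⁺]); log Q = -1.247.
E = E° − (0.0592/n) log Q = +2.53 − (0.0592/2)(-1.247) = +2.567 V.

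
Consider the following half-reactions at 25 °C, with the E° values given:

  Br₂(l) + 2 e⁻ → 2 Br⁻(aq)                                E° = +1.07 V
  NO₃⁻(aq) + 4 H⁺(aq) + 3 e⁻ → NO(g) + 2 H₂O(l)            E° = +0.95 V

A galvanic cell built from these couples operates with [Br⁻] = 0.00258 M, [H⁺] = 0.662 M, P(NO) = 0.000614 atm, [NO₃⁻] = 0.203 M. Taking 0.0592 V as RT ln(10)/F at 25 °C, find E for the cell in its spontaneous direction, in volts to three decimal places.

+0.238 V

Br₂/Br⁻ is the cathode (higher E°), NO₃⁻/NO the anode: E°cell = +1.07 − (+0.95) = +0.12 V, n = 6.
Overall: 3 Br₂(l) + 2 NO(g) + 4 H₂O(l) → 6 Br⁻(aq) + 2 NO₃⁻(aq) + 8 H⁺(aq)
Q = [Br⁻]^6·[NO₃⁻]^2·[H⁺]^8 / (P(NO)^2); log Q = -11.925.
E = E° − (0.0592/n) log Q = +0.12 − (0.0592/6)(-11.925) = +0.238 V.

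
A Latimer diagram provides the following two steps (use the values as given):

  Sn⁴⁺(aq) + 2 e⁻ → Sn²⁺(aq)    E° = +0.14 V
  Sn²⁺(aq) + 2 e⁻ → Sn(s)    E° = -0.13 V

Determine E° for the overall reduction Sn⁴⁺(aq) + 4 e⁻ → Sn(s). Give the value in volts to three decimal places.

+0.005 V

Adding the free-energy changes (−nFE°) of the two steps gives −n₃FE°₃ = −n₁FE°₁ − n₂FE°₂.
E°₃ = (2×+0.14 + 2×-0.13) / 4 = (+0.020) / 4 = +0.005 V.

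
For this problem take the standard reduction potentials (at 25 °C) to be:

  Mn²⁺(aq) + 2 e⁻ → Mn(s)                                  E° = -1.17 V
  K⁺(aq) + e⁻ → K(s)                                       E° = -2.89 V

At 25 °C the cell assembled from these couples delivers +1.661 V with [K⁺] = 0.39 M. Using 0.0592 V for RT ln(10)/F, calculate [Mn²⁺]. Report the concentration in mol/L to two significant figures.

Mn²⁺/Mn is the cathode, K⁺/K the anode: E°cell = +1.72 V, n = 2.
Overall reaction: Mn²⁺(aq) + 2 K(s) → Mn(s) + 2 K⁺(aq); Q = [K⁺]^2/[Mn²⁺]^1.
From E = E° − (0.0592/n) log Q: log Q = (E° − E)·n/0.0592 = (+1.72 − (+1.661))·2/0.0592 = 1.9932.
So 1·log[Mn²⁺] = 2·log(0.39) − log Q = -0.8179 − (1.9932) = -2.8111; [Mn²⁺] = 10^(-2.8111) ≈ 0.0015 M.

0.0015 M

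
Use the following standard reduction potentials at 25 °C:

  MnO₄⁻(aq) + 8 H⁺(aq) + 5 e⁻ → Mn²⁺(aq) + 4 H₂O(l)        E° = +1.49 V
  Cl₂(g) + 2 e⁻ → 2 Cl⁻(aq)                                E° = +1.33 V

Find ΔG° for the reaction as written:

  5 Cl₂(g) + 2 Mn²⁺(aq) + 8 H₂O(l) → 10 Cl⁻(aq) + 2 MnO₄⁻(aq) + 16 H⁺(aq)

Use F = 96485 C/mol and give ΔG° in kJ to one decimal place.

As written, Cl₂/Cl⁻ is reduced (cathode) and MnO₄⁻/Mn²⁺ is oxidised (anode), so E°cell = (+1.33) − (+1.49) = -0.16 V.
Balancing electrons gives n = 10.
ΔG° = −nFE° = −(10)(96485)(-0.16) = 154,376 J = +154.4 kJ.

+154.4 kJ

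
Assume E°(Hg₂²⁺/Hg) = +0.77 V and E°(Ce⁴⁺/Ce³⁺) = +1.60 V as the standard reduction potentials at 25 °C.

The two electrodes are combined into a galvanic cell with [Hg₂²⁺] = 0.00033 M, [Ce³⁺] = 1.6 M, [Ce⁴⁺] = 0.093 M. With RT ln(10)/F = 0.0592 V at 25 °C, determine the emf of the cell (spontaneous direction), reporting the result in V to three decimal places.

Ce⁴⁺/Ce³⁺ is the cathode (higher E°), Hg₂²⁺/Hg the anode: E°cell = +1.60 − (+0.77) = +0.83 V, n = 2.
Overall: 2 Ce⁴⁺(aq) + 2 Hg(l) → 2 Ce³⁺(aq) + Hg₂²⁺(aq)
Q = [Ce³⁺]^2·[Hg₂²⁺] / ([Ce⁴⁺]^2); log Q = -1.010.
E = E° − (0.0592/n) log Q = +0.83 − (0.0592/2)(-1.010) = +0.860 V.

+0.860 V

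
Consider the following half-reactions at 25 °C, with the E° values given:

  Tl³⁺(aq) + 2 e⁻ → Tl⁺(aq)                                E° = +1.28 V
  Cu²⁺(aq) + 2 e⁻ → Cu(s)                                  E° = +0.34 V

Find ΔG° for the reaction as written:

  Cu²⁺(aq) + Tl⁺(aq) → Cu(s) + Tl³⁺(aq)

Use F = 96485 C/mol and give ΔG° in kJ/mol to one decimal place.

As written, Cu²⁺/Cu is reduced (cathode) and Tl³⁺/Tl⁺ is oxidised (anode), so E°cell = (+0.34) − (+1.28) = -0.94 V.
Balancing electrons gives n = 2.
ΔG° = −nFE° = −(2)(96485)(-0.94) = 181,392 J = +181.4 kJ/mol.

+181.4 kJ/mol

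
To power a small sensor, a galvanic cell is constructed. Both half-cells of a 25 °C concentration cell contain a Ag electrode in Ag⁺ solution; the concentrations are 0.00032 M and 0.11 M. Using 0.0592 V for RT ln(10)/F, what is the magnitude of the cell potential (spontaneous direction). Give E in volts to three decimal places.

For a concentration cell E°cell = 0. The 0.11 M side is the cathode (reduction is favoured where [Ag⁺] is higher).
With n = 1, E = −(0.0592/1) log([Ag⁺]ₐₙ/[Ag⁺]꜀ₐₜ) = −(0.0592/1) log(0.00032/0.11) = −(0.0592/1)(-2.536) = +0.150 V.

+0.150 V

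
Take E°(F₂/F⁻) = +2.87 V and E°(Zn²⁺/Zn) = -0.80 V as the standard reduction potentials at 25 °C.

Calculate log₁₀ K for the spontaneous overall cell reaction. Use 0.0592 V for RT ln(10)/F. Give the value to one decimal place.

124.0

Cathode: F₂/F⁻; anode: Zn²⁺/Zn. E°cell = +3.67 V, n = 2.
log K = nE°cell / 0.0592 = (2)(+3.67) / 0.0592 = 124.0.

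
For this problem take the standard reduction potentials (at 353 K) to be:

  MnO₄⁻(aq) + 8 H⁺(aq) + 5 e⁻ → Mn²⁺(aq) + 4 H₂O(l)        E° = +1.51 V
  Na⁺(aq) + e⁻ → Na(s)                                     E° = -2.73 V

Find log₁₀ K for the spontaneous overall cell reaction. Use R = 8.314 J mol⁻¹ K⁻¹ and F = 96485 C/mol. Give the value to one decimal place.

Cathode: MnO₄⁻/Mn²⁺; anode: Na⁺/Na. E°cell = (+1.51) − (-2.73) = +4.24 V, with n = 5.
ΔG° = −nFE° = −RT ln K, so ln K = nFE°/(RT) = (5)(96485)(+4.24) / ((8.314)(353)) = 696.965.
log₁₀ K = 696.965 / ln 10 = 302.7.

302.7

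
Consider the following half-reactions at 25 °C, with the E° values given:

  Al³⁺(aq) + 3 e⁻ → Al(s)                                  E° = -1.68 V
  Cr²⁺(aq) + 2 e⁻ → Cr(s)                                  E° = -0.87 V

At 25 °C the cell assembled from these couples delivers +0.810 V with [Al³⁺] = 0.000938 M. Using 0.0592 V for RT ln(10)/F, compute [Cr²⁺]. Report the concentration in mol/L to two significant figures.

0.0096 M

Cr²⁺/Cr is the cathode, Al³⁺/Al the anode: E°cell = +0.81 V, n = 6.
Overall reaction: 3 Cr²⁺(aq) + 2 Al(s) → 3 Cr(s) + 2 Al³⁺(aq); Q = [Al³⁺]^2/[Cr²⁺]^3.
From E = E° − (0.0592/n) log Q: log Q = (E° − E)·n/0.0592 = (+0.81 − (+0.810))·6/0.0592 = 0.0000.
So 3·log[Cr²⁺] = 2·log(0.000938) − log Q = -6.0556 − (0.0000) = -6.0556; log[Cr²⁺] = -6.0556 / 3 = -2.0185; [Cr²⁺] = 10^(-2.0185) ≈ 0.0096 M.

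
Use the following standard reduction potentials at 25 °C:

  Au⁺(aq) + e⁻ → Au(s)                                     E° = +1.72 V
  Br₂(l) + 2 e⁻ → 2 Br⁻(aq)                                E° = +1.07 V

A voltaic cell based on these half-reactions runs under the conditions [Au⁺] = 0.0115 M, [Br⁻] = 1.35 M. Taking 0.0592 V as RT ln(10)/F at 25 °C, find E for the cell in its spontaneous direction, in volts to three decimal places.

Au⁺/Au is the cathode (higher E°), Br₂/Br⁻ the anode: E°cell = +1.72 − (+1.07) = +0.65 V, n = 2.
Overall: 2 Au⁺(aq) + 2 Br⁻(aq) → 2 Au(s) + Br₂(l)
Q = 1 / ([Au⁺]^2·[Br⁻]^2); log Q = 3.618.
E = E° − (0.0592/n) log Q = +0.65 − (0.0592/2)(3.618) = +0.543 V.

+0.543 V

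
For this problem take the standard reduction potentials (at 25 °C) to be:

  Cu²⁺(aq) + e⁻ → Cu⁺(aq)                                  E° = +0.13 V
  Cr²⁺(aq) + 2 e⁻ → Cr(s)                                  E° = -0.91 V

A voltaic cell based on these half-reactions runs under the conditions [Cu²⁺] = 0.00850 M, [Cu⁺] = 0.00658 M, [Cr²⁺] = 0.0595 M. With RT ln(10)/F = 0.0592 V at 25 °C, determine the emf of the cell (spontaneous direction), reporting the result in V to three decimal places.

Cu²⁺/Cu⁺ is the cathode (higher E°), Cr²⁺/Cr the anode: E°cell = +0.13 − (-0.91) = +1.04 V, n = 2.
Overall: 2 Cu²⁺(aq) + Cr(s) → 2 Cu⁺(aq) + Cr²⁺(aq)
Q = [Cu⁺]^2·[Cr²⁺] / ([Cu²⁺]^2); log Q = -1.448.
E = E° − (0.0592/n) log Q = +1.04 − (0.0592/2)(-1.448) = +1.083 V.

+1.083 V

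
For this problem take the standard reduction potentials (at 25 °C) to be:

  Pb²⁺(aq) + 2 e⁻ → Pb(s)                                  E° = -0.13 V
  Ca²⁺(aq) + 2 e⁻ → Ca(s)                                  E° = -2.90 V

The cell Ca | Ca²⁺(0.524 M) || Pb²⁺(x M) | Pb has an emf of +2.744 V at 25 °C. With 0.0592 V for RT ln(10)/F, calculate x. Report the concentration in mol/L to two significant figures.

Pb²⁺/Pb is the cathode, Ca²⁺/Ca the anode: E°cell = +2.77 V, n = 2.
Overall reaction: Pb²⁺(aq) + Ca(s) → Pb(s) + Ca²⁺(aq); Q = [Ca²⁺]^1/[Pb²⁺]^1.
From E = E° − (0.0592/n) log Q: log Q = (E° − E)·n/0.0592 = (+2.77 − (+2.744))·2/0.0592 = 0.8784.
So 1·log[Pb²⁺] = 1·log(0.524) − log Q = -0.2807 − (0.8784) = -1.1591; [Pb²⁺] = 10^(-1.1591) ≈ 0.069 M.

0.069 M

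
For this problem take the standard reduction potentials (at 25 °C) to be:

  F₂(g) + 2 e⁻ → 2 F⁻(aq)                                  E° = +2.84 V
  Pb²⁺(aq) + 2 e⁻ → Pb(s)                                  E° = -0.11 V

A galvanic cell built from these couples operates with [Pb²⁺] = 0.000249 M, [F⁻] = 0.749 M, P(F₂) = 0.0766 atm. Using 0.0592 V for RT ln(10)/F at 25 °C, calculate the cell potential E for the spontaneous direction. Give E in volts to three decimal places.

+3.031 V

F₂/F⁻ is the cathode (higher E°), Pb²⁺/Pb the anode: E°cell = +2.84 − (-0.11) = +2.95 V, n = 2.
Overall: F₂(g) + Pb(s) → 2 F⁻(aq) + Pb²⁺(aq)
Q = [F⁻]^2·[Pb²⁺] / (P(F₂)); log Q = -2.739.
E = E° − (0.0592/n) log Q = +2.95 − (0.0592/2)(-2.739) = +3.031 V.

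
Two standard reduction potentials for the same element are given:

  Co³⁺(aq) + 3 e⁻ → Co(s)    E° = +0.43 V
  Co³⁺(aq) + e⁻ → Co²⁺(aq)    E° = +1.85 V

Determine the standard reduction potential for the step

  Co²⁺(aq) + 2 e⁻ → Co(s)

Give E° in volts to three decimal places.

Sequential free energies add, so n₃E°₃ = n₁E°₁ + n₂E°₂.
With n₃ = 3, and the known step contributing 1×(+1.85) V, the unknown satisfies 2·E° = 3×(+0.43) − 1×(+1.85) = -0.560.
E° = -0.560 / 2 = -0.280 V.

-0.280 V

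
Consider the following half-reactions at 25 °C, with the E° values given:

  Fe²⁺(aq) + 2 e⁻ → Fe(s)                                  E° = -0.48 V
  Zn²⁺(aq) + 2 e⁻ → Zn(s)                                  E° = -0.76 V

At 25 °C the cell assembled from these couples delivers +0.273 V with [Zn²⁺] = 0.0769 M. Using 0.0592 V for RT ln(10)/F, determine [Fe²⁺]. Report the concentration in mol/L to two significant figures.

0.045 M

Fe²⁺/Fe is the cathode, Zn²⁺/Zn the anode: E°cell = +0.28 V, n = 2.
Overall reaction: Fe²⁺(aq) + Zn(s) → Fe(s) + Zn²⁺(aq); Q = [Zn²⁺]^1/[Fe²⁺]^1.
From E = E° − (0.0592/n) log Q: log Q = (E° − E)·n/0.0592 = (+0.28 − (+0.273))·2/0.0592 = 0.2365.
So 1·log[Fe²⁺] = 1·log(0.0769) − log Q = -1.1141 − (0.2365) = -1.3506; [Fe²⁺] = 10^(-1.3506) ≈ 0.045 M.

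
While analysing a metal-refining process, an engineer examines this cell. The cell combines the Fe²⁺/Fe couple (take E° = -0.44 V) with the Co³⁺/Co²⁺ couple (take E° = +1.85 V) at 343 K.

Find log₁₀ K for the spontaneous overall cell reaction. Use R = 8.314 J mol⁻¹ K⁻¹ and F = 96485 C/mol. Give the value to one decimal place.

67.3

Cathode: Co³⁺/Co²⁺; anode: Fe²⁺/Fe. E°cell = (+1.85) − (-0.44) = +2.29 V, with n = 2.
ΔG° = −nFE° = −RT ln K, so ln K = nFE°/(RT) = (2)(96485)(+2.29) / ((8.314)(343)) = 154.961.
log₁₀ K = 154.961 / ln 10 = 67.3.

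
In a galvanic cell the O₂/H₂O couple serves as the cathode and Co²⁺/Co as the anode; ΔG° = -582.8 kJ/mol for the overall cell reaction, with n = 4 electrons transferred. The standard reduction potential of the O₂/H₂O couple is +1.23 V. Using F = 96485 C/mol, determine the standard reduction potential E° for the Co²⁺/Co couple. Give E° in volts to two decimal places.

-0.28 V

E°cell = −ΔG°/(nF) = −(-582.8×10³)/((4)(96485)) = +1.510 V.
Since O₂/H₂O is the cathode and Co²⁺/Co the anode, E°cell = E°(O₂/H₂O) − E°(Co²⁺/Co).
So E°(Co²⁺/Co) = E°(O₂/H₂O) − E°cell = (+1.23) − (+1.510) = -0.28 V.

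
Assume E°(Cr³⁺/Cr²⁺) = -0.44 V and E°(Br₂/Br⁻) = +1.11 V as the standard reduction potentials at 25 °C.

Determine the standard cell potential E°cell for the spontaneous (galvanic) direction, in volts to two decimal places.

The Br₂/Br⁻ couple has the higher reduction potential, so it is the cathode; Cr³⁺/Cr²⁺ is oxidised at the anode.
E°cell = E°(cathode) − E°(anode) = (+1.11) − (-0.44) = +1.55 V.
Since E°cell > 0, the reaction is spontaneous under standard conditions.

+1.55 V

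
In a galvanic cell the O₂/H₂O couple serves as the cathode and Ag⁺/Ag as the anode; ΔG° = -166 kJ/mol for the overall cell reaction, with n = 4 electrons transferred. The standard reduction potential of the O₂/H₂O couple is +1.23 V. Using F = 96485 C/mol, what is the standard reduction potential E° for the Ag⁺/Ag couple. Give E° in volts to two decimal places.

+0.80 V

E°cell = −ΔG°/(nF) = −(-166×10³)/((4)(96485)) = +0.430 V.
Since O₂/H₂O is the cathode and Ag⁺/Ag the anode, E°cell = E°(O₂/H₂O) − E°(Ag⁺/Ag).
So E°(Ag⁺/Ag) = E°(O₂/H₂O) − E°cell = (+1.23) − (+0.430) = +0.80 V.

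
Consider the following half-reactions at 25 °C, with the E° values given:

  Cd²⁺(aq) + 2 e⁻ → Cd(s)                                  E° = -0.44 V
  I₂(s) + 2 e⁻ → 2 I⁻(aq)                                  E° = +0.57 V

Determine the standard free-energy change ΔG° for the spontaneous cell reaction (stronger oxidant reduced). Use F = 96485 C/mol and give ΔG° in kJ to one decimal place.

I₂/I⁻ (E° = +0.57 V) is the cathode; Cd²⁺/Cd (E° = -0.44 V) is the anode, so E°cell = +1.01 V.
Balancing electrons gives n = 2 (lcm of 2 and 2).
ΔG° = −nFE° = −(2)(96485)(+1.01) = -194,900 J = -194.9 kJ.

-194.9 kJ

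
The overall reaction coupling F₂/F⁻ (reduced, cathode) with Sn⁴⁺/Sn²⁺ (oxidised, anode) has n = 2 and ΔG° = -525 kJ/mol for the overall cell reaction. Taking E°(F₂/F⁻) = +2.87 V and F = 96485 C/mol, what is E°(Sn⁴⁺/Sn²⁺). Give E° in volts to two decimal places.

+0.15 V

E°cell = −ΔG°/(nF) = −(-525×10³)/((2)(96485)) = +2.721 V.
Since F₂/F⁻ is the cathode and Sn⁴⁺/Sn²⁺ the anode, E°cell = E°(F₂/F⁻) − E°(Sn⁴⁺/Sn²⁺).
So E°(Sn⁴⁺/Sn²⁺) = E°(F₂/F⁻) − E°cell = (+2.87) − (+2.721) = +0.15 V.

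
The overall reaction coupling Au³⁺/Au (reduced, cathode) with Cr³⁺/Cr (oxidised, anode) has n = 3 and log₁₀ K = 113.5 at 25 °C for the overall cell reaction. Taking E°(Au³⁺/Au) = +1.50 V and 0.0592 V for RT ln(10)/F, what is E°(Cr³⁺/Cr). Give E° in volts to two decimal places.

-0.74 V

E°cell = (0.0592/n)·log K = (0.0592/3)(113.5) = +2.240 V.
Since Au³⁺/Au is the cathode and Cr³⁺/Cr the anode, E°cell = E°(Au³⁺/Au) − E°(Cr³⁺/Cr).
So E°(Cr³⁺/Cr) = E°(Au³⁺/Au) − E°cell = (+1.50) − (+2.240) = -0.74 V.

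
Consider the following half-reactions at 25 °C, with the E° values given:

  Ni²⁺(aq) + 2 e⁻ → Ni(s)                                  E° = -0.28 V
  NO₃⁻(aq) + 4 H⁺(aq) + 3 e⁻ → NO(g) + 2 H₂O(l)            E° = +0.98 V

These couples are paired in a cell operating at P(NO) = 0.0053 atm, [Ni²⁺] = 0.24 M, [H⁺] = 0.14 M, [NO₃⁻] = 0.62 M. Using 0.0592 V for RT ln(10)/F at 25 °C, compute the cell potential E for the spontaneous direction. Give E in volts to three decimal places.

+1.252 V

NO₃⁻/NO is the cathode (higher E°), Ni²⁺/Ni the anode: E°cell = +0.98 − (-0.28) = +1.26 V, n = 6.
Overall: 2 NO₃⁻(aq) + 8 H⁺(aq) + 3 Ni(s) → 2 NO(g) + 4 H₂O(l) + 3 Ni²⁺(aq)
Q = P(NO)^2·[Ni²⁺]^3 / ([NO₃⁻]^2·[H⁺]^8); log Q = 0.835.
E = E° − (0.0592/n) log Q = +1.26 − (0.0592/6)(0.835) = +1.252 V.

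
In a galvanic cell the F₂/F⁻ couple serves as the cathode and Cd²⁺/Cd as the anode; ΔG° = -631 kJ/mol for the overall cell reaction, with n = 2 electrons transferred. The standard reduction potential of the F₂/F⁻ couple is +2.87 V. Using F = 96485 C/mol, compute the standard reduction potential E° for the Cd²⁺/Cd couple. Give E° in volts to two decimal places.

-0.40 V

E°cell = −ΔG°/(nF) = −(-631×10³)/((2)(96485)) = +3.270 V.
Since F₂/F⁻ is the cathode and Cd²⁺/Cd the anode, E°cell = E°(F₂/F⁻) − E°(Cd²⁺/Cd).
So E°(Cd²⁺/Cd) = E°(F₂/F⁻) − E°cell = (+2.87) − (+3.270) = -0.40 V.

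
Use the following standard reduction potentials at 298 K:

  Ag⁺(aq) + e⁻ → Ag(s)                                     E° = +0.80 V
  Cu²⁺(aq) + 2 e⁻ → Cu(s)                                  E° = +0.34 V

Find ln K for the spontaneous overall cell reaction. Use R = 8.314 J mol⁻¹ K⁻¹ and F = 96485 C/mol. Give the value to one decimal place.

Cathode: Ag⁺/Ag; anode: Cu²⁺/Cu. E°cell = (+0.80) − (+0.34) = +0.46 V, with n = 2.
ΔG° = −nFE° = −RT ln K, so ln K = nFE°/(RT) = (2)(96485)(+0.46) / ((8.314)(298)) = 35.828.

35.8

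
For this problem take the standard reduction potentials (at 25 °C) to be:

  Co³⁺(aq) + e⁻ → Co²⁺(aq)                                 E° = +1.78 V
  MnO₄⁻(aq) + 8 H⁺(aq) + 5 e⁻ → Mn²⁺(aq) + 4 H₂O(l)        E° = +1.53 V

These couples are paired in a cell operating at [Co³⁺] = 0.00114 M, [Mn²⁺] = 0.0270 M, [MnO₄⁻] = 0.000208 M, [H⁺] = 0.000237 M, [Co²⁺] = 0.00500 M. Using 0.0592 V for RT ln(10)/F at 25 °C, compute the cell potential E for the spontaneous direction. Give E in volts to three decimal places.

+0.580 V

Co³⁺/Co²⁺ is the cathode (higher E°), MnO₄⁻/Mn²⁺ the anode: E°cell = +1.78 − (+1.53) = +0.25 V, n = 5.
Overall: 5 Co³⁺(aq) + Mn²⁺(aq) + 4 H₂O(l) → 5 Co²⁺(aq) + MnO₄⁻(aq) + 8 H⁺(aq)
Q = [Co²⁺]^5·[MnO₄⁻]·[H⁺]^8 / ([Co³⁺]^5·[Mn²⁺]); log Q = -27.905.
E = E° − (0.0592/n) log Q = +0.25 − (0.0592/5)(-27.905) = +0.580 V.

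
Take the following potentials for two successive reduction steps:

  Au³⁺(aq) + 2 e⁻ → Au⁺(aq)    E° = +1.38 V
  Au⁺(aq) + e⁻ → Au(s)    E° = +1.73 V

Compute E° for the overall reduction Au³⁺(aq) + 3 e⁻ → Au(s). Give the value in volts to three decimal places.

+1.497 V

Adding the free-energy changes (−nFE°) of the two steps gives −n₃FE°₃ = −n₁FE°₁ − n₂FE°₂.
E°₃ = (2×+1.38 + 1×+1.73) / 3 = (+4.490) / 3 = +1.497 V.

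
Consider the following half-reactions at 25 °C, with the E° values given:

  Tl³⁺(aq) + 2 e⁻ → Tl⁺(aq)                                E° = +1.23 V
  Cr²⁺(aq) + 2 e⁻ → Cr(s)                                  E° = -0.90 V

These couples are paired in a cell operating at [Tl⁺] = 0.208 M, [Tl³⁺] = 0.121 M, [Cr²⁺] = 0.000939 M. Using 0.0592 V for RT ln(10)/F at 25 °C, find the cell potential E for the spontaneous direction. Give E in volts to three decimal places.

+2.213 V

Tl³⁺/Tl⁺ is the cathode (higher E°), Cr²⁺/Cr the anode: E°cell = +1.23 − (-0.90) = +2.13 V, n = 2.
Overall: Tl³⁺(aq) + Cr(s) → Tl⁺(aq) + Cr²⁺(aq)
Q = [Tl⁺]·[Cr²⁺] / ([Tl³⁺]); log Q = -2.792.
E = E° − (0.0592/n) log Q = +2.13 − (0.0592/2)(-2.792) = +2.213 V.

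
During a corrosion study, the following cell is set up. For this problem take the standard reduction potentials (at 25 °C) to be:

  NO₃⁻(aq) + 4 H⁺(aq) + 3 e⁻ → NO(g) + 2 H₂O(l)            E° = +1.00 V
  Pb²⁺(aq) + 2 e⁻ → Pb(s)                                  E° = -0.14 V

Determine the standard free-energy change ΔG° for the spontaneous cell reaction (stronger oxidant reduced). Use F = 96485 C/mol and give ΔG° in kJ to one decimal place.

-660.0 kJ

NO₃⁻/NO (E° = +1.00 V) is the cathode; Pb²⁺/Pb (E° = -0.14 V) is the anode, so E°cell = +1.14 V.
Balancing electrons gives n = 6 (lcm of 3 and 2).
ΔG° = −nFE° = −(6)(96485)(+1.14) = -659,957 J = -660.0 kJ.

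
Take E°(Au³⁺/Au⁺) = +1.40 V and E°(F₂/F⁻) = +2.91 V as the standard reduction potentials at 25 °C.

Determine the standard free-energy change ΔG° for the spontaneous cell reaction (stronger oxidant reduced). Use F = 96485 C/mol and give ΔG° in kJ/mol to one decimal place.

F₂/F⁻ (E° = +2.91 V) is the cathode; Au³⁺/Au⁺ (E° = +1.40 V) is the anode, so E°cell = +1.51 V.
Balancing electrons gives n = 2 (lcm of 2 and 2).
ΔG° = −nFE° = −(2)(96485)(+1.51) = -291,385 J = -291.4 kJ/mol.

-291.4 kJ/mol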